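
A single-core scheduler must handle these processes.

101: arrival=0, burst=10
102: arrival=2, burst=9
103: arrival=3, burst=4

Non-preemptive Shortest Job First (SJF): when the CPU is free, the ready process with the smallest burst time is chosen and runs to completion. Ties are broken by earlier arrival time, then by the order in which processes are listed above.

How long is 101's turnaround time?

10

Timeline: | 101 0-10 | 103 10-14 | 102 14-23 |
Completion: 101=10  102=23  103=14
Turnaround(101) = completion − arrival = 10 − 0 = 10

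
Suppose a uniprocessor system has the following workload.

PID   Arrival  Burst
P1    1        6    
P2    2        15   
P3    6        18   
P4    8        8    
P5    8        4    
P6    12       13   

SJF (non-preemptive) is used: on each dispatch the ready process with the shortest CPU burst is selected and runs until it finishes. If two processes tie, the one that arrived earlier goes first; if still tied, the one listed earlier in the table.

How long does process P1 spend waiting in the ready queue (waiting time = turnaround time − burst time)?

Timeline: | idle 0-1 | P1 1-7 | P2 7-22 | P5 22-26 | P4 26-34 | P6 34-47 | P3 47-65 |
Completion: P1=7  P2=22  P3=65  P4=34  P5=26  P6=47
Waiting(P1) = turnaround − burst = 6 − 6 = 0

0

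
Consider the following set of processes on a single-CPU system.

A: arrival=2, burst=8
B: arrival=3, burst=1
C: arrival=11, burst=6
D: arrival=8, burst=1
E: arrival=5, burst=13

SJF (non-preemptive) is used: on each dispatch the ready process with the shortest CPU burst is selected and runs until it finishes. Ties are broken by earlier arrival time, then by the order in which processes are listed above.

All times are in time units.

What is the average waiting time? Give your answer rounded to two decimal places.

4.80

Schedule: | idle 0-2 | A 2-10 | B 10-11 | D 11-12 | C 12-18 | E 18-31 |
Completion: A=10  B=11  C=18  D=12  E=31
Turnaround (C−A): A=8  B=8  C=7  D=4  E=26
Waiting times: A=0, B=7, C=1, D=3, E=13
Average waiting = (0+7+1+3+13) / 5 = 24/5 = 4.80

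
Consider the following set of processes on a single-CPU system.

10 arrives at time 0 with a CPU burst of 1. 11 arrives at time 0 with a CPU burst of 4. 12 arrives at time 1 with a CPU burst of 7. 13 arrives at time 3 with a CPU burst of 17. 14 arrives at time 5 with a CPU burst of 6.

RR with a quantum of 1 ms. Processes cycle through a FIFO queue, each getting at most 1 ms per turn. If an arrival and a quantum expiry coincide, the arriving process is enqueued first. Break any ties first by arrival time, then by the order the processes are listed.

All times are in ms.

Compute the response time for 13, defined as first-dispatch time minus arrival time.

Timeline: | 10 0-1 | 11 1-2 | 12 2-3 | 11 3-4 | 13 4-5 | 12 5-6 | 11 6-7 | 14 7-8 | 13 8-9 | 12 9-10 | 11 10-11 | 14 11-12 | 13 12-13 | 12 13-14 | 14 14-15 | 13 15-16 | 12 16-17 | 14 17-18 | 13 18-19 | 12 19-20 | 14 20-21 | 13 21-22 | 12 22-23 | 14 23-24 | 13 24-35 |
Completion: 10=1  11=11  12=23  13=35  14=24
Turnaround (C−A): 10=1  11=11  12=22  13=32  14=19
Response(13) = first start − arrival = 4 − 3 = 1

1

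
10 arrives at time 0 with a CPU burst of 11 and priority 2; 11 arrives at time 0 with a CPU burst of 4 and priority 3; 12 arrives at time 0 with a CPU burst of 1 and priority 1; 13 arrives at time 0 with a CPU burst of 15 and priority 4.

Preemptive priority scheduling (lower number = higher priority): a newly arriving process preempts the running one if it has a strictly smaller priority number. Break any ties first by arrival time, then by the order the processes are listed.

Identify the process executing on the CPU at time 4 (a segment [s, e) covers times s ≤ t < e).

Timeline: | 12 0-1 | 10 1-12 | 11 12-16 | 13 16-31 |
Completion: 10=12  11=16  12=1  13=31
Turnaround (C−A): 10=12  11=16  12=1  13=31

10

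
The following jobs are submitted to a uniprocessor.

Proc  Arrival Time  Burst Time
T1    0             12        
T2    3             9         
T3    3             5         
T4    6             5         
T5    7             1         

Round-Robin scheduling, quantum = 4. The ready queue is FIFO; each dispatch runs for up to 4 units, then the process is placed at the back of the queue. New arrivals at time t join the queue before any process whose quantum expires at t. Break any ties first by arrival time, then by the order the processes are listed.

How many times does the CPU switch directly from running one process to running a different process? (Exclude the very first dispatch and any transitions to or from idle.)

Gantt: | T1 0-4 | T2 4-8 | T3 8-12 | T1 12-16 | T4 16-20 | T5 20-21 | T2 21-25 | T3 25-26 | T1 26-30 | T4 30-31 | T2 31-32 |
Completion: T1=30  T2=32  T3=26  T4=31  T5=21
Turnaround (C−A): T1=30  T2=29  T3=23  T4=25  T5=14

10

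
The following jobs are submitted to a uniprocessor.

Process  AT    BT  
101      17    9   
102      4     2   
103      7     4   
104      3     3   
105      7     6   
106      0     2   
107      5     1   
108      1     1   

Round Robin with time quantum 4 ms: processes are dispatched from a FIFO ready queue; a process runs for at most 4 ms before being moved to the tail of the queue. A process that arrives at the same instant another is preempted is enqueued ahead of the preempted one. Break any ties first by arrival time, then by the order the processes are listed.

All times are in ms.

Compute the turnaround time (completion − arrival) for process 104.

3

Timeline: | 106 0-2 | 108 2-3 | 104 3-6 | 102 6-8 | 107 8-9 | 103 9-13 | 105 13-17 | 101 17-21 | 105 21-23 | 101 23-28 |
Completion: 101=28  102=8  103=13  104=6  105=23  106=2  107=9  108=3
Turnaround (C−A): 101=11  102=4  103=6  104=3  105=16  106=2  107=4  108=2
Turnaround(104) = completion − arrival = 6 − 3 = 3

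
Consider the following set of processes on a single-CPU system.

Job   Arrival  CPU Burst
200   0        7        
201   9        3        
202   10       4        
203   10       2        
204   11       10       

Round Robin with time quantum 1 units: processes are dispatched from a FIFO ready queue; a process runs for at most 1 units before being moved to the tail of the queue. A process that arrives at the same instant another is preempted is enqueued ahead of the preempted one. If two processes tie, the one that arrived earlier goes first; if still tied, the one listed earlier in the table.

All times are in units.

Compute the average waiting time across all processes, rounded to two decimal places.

4.60

Gantt: | 200 0-7 | idle 7-9 | 201 9-10 | 202 10-11 | 203 11-12 | 201 12-13 | 204 13-14 | 202 14-15 | 203 15-16 | 201 16-17 | 204 17-18 | 202 18-19 | 204 19-20 | 202 20-21 | 204 21-28 |
Completion: 200=7  201=17  202=21  203=16  204=28
Waiting times: 200=0, 201=5, 202=7, 203=4, 204=7
Average waiting = (0+5+7+4+7) / 5 = 23/5 = 4.60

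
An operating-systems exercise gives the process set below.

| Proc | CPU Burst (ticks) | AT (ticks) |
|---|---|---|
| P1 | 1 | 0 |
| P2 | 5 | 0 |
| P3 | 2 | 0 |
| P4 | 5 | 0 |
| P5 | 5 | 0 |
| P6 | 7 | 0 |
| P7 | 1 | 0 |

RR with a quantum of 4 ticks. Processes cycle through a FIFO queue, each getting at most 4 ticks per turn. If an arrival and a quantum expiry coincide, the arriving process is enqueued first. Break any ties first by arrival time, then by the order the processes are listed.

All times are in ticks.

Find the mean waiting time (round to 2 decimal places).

Schedule: | P1 0-1 | P2 1-5 | P3 5-7 | P4 7-11 | P5 11-15 | P6 15-19 | P7 19-20 | P2 20-21 | P4 21-22 | P5 22-23 | P6 23-26 |
Completion: P1=1  P2=21  P3=7  P4=22  P5=23  P6=26  P7=20
Turnaround (C−A): P1=1  P2=21  P3=7  P4=22  P5=23  P6=26  P7=20
Waiting times: P1=0, P2=16, P3=5, P4=17, P5=18, P6=19, P7=19
Average waiting = (0+16+5+17+18+19+19) / 7 = 94/7 = 13.43

13.43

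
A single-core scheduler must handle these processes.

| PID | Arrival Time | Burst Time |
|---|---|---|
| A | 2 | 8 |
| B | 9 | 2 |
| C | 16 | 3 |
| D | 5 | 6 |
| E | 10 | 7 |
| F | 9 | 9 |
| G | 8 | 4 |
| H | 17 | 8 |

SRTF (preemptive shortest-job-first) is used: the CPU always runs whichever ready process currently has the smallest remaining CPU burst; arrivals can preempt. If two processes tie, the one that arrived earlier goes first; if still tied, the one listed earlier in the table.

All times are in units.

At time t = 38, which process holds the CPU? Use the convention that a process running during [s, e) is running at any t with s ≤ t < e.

Timeline: | idle 0-2 | A 2-10 | B 10-12 | G 12-16 | C 16-19 | D 19-25 | E 25-32 | H 32-40 | F 40-49 |
Completion: A=10  B=12  C=19  D=25  E=32  F=49  G=16  H=40

H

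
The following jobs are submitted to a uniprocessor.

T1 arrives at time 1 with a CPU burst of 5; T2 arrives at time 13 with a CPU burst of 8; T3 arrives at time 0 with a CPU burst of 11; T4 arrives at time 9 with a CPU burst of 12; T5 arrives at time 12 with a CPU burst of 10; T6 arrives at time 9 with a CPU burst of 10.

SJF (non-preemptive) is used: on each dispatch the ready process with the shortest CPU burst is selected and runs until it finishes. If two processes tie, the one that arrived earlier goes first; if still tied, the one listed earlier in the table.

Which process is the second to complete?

Timeline: | T3 0-11 | T1 11-16 | T2 16-24 | T6 24-34 | T5 34-44 | T4 44-56 |
Completion: T1=16  T2=24  T3=11  T4=56  T5=44  T6=34
Turnaround (C−A): T1=15  T2=11  T3=11  T4=47  T5=32  T6=25
Finish order: T3 → T1 → T2 → T6 → T5 → T4

T1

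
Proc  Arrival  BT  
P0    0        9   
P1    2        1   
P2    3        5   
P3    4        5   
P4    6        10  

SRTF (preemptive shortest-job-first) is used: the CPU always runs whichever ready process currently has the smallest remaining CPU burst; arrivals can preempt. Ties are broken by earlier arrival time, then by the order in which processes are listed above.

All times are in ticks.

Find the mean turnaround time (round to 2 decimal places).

Gantt: | P0 0-2 | P1 2-3 | P2 3-8 | P3 8-13 | P0 13-20 | P4 20-30 |
Completion: P0=20  P1=3  P2=8  P3=13  P4=30
Turnaround times: P0=20, P1=1, P2=5, P3=9, P4=24
Average turnaround = (20+1+5+9+24) / 5 = 59/5 = 11.80

11.80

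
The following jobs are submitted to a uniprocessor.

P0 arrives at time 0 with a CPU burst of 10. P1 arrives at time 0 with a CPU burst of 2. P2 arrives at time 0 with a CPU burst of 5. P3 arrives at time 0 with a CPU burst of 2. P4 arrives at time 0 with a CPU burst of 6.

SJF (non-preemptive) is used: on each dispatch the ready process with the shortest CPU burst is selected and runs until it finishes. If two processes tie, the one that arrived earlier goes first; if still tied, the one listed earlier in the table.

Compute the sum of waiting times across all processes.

30

Timeline: | P1 0-2 | P3 2-4 | P2 4-9 | P4 9-15 | P0 15-25 |
Completion: P0=25  P1=2  P2=9  P3=4  P4=15
Waiting = turnaround − burst: P0=15, P1=0, P2=4, P3=2, P4=9
Total waiting = 15 + 0 + 4 + 2 + 9 = 30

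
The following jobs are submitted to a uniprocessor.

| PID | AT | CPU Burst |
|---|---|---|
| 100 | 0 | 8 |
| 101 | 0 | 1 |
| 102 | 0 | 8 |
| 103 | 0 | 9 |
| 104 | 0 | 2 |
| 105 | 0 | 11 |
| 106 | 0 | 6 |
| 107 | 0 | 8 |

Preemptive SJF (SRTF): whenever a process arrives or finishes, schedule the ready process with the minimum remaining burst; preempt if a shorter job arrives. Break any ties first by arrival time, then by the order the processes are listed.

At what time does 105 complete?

Gantt: | 101 0-1 | 104 1-3 | 106 3-9 | 100 9-17 | 102 17-25 | 107 25-33 | 103 33-42 | 105 42-53 |
Completion: 100=17  101=1  102=25  103=42  104=3  105=53  106=9  107=33
Turnaround (C−A): 100=17  101=1  102=25  103=42  104=3  105=53  106=9  107=33

53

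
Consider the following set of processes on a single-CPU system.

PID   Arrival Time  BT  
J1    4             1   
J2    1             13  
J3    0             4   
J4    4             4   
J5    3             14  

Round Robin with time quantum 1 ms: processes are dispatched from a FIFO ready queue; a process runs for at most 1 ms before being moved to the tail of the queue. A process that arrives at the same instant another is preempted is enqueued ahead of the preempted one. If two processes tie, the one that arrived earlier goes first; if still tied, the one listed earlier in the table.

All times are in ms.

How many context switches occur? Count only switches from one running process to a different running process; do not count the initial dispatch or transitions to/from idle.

Timeline: | J3 0-1 | J2 1-2 | J3 2-3 | J2 3-4 | J5 4-5 | J3 5-6 | J1 6-7 | J4 7-8 | J2 8-9 | J5 9-10 | J3 10-11 | J4 11-12 | J2 12-13 | J5 13-14 | J4 14-15 | J2 15-16 | J5 16-17 | J4 17-18 | J2 18-19 | J5 19-20 | J2 20-21 | J5 21-22 | J2 22-23 | J5 23-24 | J2 24-25 | J5 25-26 | J2 26-27 | J5 27-28 | J2 28-29 | J5 29-30 | J2 30-31 | J5 31-32 | J2 32-33 | J5 33-36 |
Completion: J1=7  J2=33  J3=11  J4=18  J5=36
Turnaround (C−A): J1=3  J2=32  J3=11  J4=14  J5=33

33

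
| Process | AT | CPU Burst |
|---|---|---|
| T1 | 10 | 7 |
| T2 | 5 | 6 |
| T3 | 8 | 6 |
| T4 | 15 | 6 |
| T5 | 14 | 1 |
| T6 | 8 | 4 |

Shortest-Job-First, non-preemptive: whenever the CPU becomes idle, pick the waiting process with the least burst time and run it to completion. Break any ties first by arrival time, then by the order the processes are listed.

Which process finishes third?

Gantt: | idle 0-5 | T2 5-11 | T6 11-15 | T5 15-16 | T3 16-22 | T4 22-28 | T1 28-35 |
Completion: T1=35  T2=11  T3=22  T4=28  T5=16  T6=15
Finish order: T2 → T6 → T5 → T3 → T4 → T1

T5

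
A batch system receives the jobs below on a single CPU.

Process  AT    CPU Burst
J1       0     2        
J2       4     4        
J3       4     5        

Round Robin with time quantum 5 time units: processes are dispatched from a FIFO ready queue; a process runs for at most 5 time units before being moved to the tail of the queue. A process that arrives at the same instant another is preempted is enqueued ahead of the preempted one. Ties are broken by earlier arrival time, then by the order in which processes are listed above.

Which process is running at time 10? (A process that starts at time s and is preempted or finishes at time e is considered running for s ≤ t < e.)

J3

Schedule: | J1 0-2 | idle 2-4 | J2 4-8 | J3 8-13 |
Completion: J1=2  J2=8  J3=13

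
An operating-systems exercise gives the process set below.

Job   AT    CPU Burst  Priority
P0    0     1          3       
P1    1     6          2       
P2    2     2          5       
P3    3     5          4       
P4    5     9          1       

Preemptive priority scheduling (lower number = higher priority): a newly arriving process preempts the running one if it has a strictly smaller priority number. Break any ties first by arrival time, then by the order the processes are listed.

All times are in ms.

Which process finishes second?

Gantt: | P0 0-1 | P1 1-5 | P4 5-14 | P1 14-16 | P3 16-21 | P2 21-23 |
Completion: P0=1  P1=16  P2=23  P3=21  P4=14
Finish order: P0 → P4 → P1 → P3 → P2

P4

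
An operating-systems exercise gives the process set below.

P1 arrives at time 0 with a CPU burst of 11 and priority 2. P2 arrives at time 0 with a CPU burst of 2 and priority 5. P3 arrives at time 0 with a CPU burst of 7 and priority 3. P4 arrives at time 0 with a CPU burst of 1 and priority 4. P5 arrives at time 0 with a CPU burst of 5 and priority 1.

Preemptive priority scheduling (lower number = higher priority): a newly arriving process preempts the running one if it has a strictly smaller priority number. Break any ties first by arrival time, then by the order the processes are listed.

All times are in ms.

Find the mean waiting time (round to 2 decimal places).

Timeline: | P5 0-5 | P1 5-16 | P3 16-23 | P4 23-24 | P2 24-26 |
Completion: P1=16  P2=26  P3=23  P4=24  P5=5
Waiting times: P1=5, P2=24, P3=16, P4=23, P5=0
Average waiting = (5+24+16+23+0) / 5 = 68/5 = 13.60

13.60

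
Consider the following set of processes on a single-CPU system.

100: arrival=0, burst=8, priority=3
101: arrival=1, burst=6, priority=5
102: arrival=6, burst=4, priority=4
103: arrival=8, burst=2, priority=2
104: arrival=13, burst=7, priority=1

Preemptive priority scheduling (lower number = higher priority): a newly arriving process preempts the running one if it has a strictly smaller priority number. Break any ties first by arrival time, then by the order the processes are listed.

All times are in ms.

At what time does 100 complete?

8

Schedule: | 100 0-8 | 103 8-10 | 102 10-13 | 104 13-20 | 102 20-21 | 101 21-27 |
Completion: 100=8  101=27  102=21  103=10  104=20
Turnaround (C−A): 100=8  101=26  102=15  103=2  104=7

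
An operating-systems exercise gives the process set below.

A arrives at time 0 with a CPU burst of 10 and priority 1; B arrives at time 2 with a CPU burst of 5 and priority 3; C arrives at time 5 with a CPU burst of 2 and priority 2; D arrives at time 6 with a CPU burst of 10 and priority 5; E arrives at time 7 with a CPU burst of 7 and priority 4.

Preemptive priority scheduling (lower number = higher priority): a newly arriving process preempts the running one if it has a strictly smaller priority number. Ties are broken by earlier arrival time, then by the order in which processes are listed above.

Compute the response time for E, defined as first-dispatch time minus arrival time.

10

Gantt: | A 0-10 | C 10-12 | B 12-17 | E 17-24 | D 24-34 |
Completion: A=10  B=17  C=12  D=34  E=24
Turnaround (C−A): A=10  B=15  C=7  D=28  E=17
Response(E) = first start − arrival = 17 − 7 = 10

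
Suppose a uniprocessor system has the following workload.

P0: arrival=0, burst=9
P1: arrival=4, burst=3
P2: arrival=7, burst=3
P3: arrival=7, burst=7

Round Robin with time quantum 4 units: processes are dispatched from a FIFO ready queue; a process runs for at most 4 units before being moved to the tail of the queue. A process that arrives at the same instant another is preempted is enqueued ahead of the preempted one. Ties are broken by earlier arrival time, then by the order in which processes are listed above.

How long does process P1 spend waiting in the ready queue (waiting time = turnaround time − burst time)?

Schedule: | P0 0-4 | P1 4-7 | P0 7-11 | P2 11-14 | P3 14-18 | P0 18-19 | P3 19-22 |
Completion: P0=19  P1=7  P2=14  P3=22
Waiting(P1) = turnaround − burst = 3 − 3 = 0

0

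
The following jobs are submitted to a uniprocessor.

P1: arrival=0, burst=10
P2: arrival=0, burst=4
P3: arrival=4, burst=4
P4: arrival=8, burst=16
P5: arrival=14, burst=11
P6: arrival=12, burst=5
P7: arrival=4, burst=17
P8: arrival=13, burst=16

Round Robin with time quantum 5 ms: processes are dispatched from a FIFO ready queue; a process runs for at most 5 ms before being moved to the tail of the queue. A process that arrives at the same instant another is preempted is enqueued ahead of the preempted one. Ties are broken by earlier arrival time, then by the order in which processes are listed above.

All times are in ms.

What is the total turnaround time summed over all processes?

Schedule: | P1 0-5 | P2 5-9 | P3 9-13 | P7 13-18 | P1 18-23 | P4 23-28 | P6 28-33 | P8 33-38 | P5 38-43 | P7 43-48 | P4 48-53 | P8 53-58 | P5 58-63 | P7 63-68 | P4 68-73 | P8 73-78 | P5 78-79 | P7 79-81 | P4 81-82 | P8 82-83 |
Completion: P1=23  P2=9  P3=13  P4=82  P5=79  P6=33  P7=81  P8=83
Turnaround = completion − arrival: P1=23, P2=9, P3=9, P4=74, P5=65, P6=21, P7=77, P8=70
Total turnaround = 23 + 9 + 9 + 74 + 65 + 21 + 77 + 70 = 348

348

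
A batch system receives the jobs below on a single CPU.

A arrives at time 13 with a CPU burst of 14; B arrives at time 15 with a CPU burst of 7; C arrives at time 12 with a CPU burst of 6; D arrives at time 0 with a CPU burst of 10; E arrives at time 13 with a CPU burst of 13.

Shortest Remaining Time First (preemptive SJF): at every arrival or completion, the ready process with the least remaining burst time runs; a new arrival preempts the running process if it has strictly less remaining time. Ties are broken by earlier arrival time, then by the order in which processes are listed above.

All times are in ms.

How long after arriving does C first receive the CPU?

Timeline: | D 0-10 | idle 10-12 | C 12-18 | B 18-25 | E 25-38 | A 38-52 |
Completion: A=52  B=25  C=18  D=10  E=38
Turnaround (C−A): A=39  B=10  C=6  D=10  E=25
Response(C) = first start − arrival = 12 − 12 = 0

0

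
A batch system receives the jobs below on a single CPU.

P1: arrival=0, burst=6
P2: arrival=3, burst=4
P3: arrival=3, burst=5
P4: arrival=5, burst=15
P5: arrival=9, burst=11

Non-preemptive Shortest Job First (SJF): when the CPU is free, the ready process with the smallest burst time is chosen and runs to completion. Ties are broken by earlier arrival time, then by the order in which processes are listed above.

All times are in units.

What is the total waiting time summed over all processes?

37

Gantt: | P1 0-6 | P2 6-10 | P3 10-15 | P5 15-26 | P4 26-41 |
Completion: P1=6  P2=10  P3=15  P4=41  P5=26
Waiting = turnaround − burst: P1=0, P2=3, P3=7, P4=21, P5=6
Total waiting = 0 + 3 + 7 + 21 + 6 = 37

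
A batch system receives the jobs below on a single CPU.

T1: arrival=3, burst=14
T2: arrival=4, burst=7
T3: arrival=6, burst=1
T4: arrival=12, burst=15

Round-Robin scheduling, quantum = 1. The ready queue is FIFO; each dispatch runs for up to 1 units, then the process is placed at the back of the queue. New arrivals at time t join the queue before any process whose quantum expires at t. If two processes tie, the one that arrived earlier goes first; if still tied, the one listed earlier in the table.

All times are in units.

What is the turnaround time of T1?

31

Gantt: | idle 0-3 | T1 3-4 | T2 4-5 | T1 5-6 | T2 6-7 | T3 7-8 | T1 8-9 | T2 9-10 | T1 10-11 | T2 11-12 | T1 12-13 | T4 13-14 | T2 14-15 | T1 15-16 | T4 16-17 | T2 17-18 | T1 18-19 | T4 19-20 | T2 20-21 | T1 21-22 | T4 22-23 | T1 23-24 | T4 24-25 | T1 25-26 | T4 26-27 | T1 27-28 | T4 28-29 | T1 29-30 | T4 30-31 | T1 31-32 | T4 32-33 | T1 33-34 | T4 34-40 |
Completion: T1=34  T2=21  T3=8  T4=40
Turnaround (C−A): T1=31  T2=17  T3=2  T4=28
Turnaround(T1) = completion − arrival = 34 − 3 = 31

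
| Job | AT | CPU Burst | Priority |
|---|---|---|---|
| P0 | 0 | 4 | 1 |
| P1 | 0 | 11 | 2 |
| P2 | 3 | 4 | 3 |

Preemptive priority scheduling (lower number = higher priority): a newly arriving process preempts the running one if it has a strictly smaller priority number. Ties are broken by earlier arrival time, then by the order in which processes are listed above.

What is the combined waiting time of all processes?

Schedule: | P0 0-4 | P1 4-15 | P2 15-19 |
Completion: P0=4  P1=15  P2=19
Turnaround (C−A): P0=4  P1=15  P2=16
Waiting = turnaround − burst: P0=0, P1=4, P2=12
Total waiting = 0 + 4 + 12 = 16

16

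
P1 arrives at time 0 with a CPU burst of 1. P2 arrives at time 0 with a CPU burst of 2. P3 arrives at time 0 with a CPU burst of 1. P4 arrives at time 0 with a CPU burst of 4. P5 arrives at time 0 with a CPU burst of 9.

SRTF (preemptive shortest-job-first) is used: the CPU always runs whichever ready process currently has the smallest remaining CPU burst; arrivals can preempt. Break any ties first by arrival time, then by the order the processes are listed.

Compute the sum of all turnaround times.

Gantt: | P1 0-1 | P3 1-2 | P2 2-4 | P4 4-8 | P5 8-17 |
Completion: P1=1  P2=4  P3=2  P4=8  P5=17
Turnaround (C−A): P1=1  P2=4  P3=2  P4=8  P5=17
Turnaround = completion − arrival: P1=1, P2=4, P3=2, P4=8, P5=17
Total turnaround = 1 + 4 + 2 + 8 + 17 = 32

32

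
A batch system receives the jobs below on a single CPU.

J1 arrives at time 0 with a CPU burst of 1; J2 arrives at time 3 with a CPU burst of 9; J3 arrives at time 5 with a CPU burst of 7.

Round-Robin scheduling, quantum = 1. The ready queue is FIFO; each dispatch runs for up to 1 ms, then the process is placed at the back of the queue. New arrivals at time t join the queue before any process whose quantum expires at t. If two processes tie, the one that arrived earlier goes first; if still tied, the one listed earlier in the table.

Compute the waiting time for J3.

Schedule: | J1 0-1 | idle 1-3 | J2 3-5 | J3 5-6 | J2 6-7 | J3 7-8 | J2 8-9 | J3 9-10 | J2 10-11 | J3 11-12 | J2 12-13 | J3 13-14 | J2 14-15 | J3 15-16 | J2 16-17 | J3 17-18 | J2 18-19 |
Completion: J1=1  J2=19  J3=18
Turnaround (C−A): J1=1  J2=16  J3=13
Waiting(J3) = turnaround − burst = 13 − 7 = 6

6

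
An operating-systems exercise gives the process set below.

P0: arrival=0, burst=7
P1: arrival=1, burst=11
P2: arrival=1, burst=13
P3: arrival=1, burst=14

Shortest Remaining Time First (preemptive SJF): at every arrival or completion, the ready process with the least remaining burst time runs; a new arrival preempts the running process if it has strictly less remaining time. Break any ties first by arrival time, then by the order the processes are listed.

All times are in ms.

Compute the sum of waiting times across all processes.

Timeline: | P0 0-7 | P1 7-18 | P2 18-31 | P3 31-45 |
Completion: P0=7  P1=18  P2=31  P3=45
Waiting = turnaround − burst: P0=0, P1=6, P2=17, P3=30
Total waiting = 0 + 6 + 17 + 30 = 53

53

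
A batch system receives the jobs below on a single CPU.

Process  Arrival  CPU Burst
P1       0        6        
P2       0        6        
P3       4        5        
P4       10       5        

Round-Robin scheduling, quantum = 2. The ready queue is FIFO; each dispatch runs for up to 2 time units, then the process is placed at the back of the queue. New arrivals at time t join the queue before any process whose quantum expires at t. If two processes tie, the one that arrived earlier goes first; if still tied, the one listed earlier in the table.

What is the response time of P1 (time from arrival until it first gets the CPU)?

Schedule: | P1 0-2 | P2 2-4 | P1 4-6 | P3 6-8 | P2 8-10 | P1 10-12 | P3 12-14 | P4 14-16 | P2 16-18 | P3 18-19 | P4 19-22 |
Completion: P1=12  P2=18  P3=19  P4=22
Response(P1) = first start − arrival = 0 − 0 = 0

0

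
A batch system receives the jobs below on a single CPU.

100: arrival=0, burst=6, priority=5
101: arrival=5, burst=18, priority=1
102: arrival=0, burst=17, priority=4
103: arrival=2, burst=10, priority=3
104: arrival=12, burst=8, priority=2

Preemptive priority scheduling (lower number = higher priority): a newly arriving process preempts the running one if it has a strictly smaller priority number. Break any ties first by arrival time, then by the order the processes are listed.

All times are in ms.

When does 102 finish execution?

53

Timeline: | 102 0-2 | 103 2-5 | 101 5-23 | 104 23-31 | 103 31-38 | 102 38-53 | 100 53-59 |
Completion: 100=59  101=23  102=53  103=38  104=31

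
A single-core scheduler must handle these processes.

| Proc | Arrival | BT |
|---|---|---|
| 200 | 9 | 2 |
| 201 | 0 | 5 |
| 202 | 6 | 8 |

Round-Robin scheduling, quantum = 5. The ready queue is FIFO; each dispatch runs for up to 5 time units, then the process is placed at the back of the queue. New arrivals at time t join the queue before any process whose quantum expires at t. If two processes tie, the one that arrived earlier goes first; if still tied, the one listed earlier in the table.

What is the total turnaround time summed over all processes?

19

Schedule: | 201 0-5 | idle 5-6 | 202 6-11 | 200 11-13 | 202 13-16 |
Completion: 200=13  201=5  202=16
Turnaround = completion − arrival: 200=4, 201=5, 202=10
Total turnaround = 4 + 5 + 10 = 19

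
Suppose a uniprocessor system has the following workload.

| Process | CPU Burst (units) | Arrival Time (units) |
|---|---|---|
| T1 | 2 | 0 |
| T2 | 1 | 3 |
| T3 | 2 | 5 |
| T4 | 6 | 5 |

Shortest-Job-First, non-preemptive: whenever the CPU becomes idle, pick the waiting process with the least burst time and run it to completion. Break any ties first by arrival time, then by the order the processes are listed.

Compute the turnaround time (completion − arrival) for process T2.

1

Schedule: | T1 0-2 | idle 2-3 | T2 3-4 | idle 4-5 | T3 5-7 | T4 7-13 |
Completion: T1=2  T2=4  T3=7  T4=13
Turnaround(T2) = completion − arrival = 4 − 3 = 1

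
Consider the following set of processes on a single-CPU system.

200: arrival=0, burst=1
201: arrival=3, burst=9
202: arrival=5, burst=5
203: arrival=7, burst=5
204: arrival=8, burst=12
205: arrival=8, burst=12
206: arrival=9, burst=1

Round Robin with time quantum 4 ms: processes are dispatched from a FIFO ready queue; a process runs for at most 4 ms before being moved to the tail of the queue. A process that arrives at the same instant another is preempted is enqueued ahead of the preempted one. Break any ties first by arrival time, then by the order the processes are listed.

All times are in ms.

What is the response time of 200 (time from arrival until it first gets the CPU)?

0

Schedule: | 200 0-1 | idle 1-3 | 201 3-7 | 202 7-11 | 203 11-15 | 201 15-19 | 204 19-23 | 205 23-27 | 206 27-28 | 202 28-29 | 203 29-30 | 201 30-31 | 204 31-35 | 205 35-39 | 204 39-43 | 205 43-47 |
Completion: 200=1  201=31  202=29  203=30  204=43  205=47  206=28
Response(200) = first start − arrival = 0 − 0 = 0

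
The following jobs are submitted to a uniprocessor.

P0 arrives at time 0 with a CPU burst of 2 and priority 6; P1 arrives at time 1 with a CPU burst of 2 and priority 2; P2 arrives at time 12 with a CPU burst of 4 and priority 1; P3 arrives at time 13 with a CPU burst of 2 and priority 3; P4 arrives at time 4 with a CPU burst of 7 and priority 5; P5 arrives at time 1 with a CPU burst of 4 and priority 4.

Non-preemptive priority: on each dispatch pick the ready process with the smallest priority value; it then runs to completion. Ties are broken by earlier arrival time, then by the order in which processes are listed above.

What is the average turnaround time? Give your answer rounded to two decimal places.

Timeline: | P0 0-2 | P1 2-4 | P5 4-8 | P4 8-15 | P2 15-19 | P3 19-21 |
Completion: P0=2  P1=4  P2=19  P3=21  P4=15  P5=8
Turnaround (C−A): P0=2  P1=3  P2=7  P3=8  P4=11  P5=7
Turnaround times: P0=2, P1=3, P2=7, P3=8, P4=11, P5=7
Average turnaround = (2+3+7+8+11+7) / 6 = 38/6 = 6.33

6.33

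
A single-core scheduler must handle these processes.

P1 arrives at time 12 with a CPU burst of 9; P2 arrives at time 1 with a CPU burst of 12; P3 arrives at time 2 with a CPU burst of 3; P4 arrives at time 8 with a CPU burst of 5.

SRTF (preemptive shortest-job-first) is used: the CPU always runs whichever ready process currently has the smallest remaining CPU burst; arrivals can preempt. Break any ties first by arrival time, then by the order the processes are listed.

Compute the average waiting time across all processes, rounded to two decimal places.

4.25

Timeline: | idle 0-1 | P2 1-2 | P3 2-5 | P2 5-8 | P4 8-13 | P2 13-21 | P1 21-30 |
Completion: P1=30  P2=21  P3=5  P4=13
Turnaround (C−A): P1=18  P2=20  P3=3  P4=5
Waiting times: P1=9, P2=8, P3=0, P4=0
Average waiting = (9+8+0+0) / 4 = 17/4 = 4.25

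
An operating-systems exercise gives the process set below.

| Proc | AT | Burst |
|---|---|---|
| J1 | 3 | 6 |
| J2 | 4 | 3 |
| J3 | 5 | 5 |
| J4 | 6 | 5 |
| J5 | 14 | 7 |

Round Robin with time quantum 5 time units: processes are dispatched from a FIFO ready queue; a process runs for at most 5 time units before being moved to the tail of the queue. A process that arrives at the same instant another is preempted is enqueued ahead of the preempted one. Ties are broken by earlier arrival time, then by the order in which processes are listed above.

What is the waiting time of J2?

Gantt: | idle 0-3 | J1 3-8 | J2 8-11 | J3 11-16 | J4 16-21 | J1 21-22 | J5 22-29 |
Completion: J1=22  J2=11  J3=16  J4=21  J5=29
Turnaround (C−A): J1=19  J2=7  J3=11  J4=15  J5=15
Waiting(J2) = turnaround − burst = 7 − 3 = 4

4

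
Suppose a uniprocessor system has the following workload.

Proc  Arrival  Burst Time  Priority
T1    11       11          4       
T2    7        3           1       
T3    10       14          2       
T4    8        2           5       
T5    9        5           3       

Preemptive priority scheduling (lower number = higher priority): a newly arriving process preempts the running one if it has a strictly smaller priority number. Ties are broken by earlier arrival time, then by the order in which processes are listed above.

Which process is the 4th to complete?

Gantt: | idle 0-7 | T2 7-10 | T3 10-24 | T5 24-29 | T1 29-40 | T4 40-42 |
Completion: T1=40  T2=10  T3=24  T4=42  T5=29
Turnaround (C−A): T1=29  T2=3  T3=14  T4=34  T5=20
Finish order: T2 → T3 → T5 → T1 → T4

T1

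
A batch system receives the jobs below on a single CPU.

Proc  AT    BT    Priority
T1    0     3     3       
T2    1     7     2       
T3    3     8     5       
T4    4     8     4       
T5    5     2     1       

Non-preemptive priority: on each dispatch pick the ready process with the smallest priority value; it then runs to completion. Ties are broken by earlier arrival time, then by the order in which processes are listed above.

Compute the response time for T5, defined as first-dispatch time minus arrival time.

Timeline: | T1 0-3 | T2 3-10 | T5 10-12 | T4 12-20 | T3 20-28 |
Completion: T1=3  T2=10  T3=28  T4=20  T5=12
Turnaround (C−A): T1=3  T2=9  T3=25  T4=16  T5=7
Response(T5) = first start − arrival = 10 − 5 = 5

5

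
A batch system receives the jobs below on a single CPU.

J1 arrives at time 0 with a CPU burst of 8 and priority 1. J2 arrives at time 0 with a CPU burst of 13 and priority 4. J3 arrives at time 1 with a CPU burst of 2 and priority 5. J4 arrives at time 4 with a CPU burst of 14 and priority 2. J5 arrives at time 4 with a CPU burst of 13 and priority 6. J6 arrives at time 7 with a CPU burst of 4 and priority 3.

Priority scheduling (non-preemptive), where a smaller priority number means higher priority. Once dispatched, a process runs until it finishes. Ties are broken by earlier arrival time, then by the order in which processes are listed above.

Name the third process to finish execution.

Gantt: | J1 0-8 | J4 8-22 | J6 22-26 | J2 26-39 | J3 39-41 | J5 41-54 |
Completion: J1=8  J2=39  J3=41  J4=22  J5=54  J6=26
Turnaround (C−A): J1=8  J2=39  J3=40  J4=18  J5=50  J6=19
Finish order: J1 → J4 → J6 → J2 → J3 → J5

J6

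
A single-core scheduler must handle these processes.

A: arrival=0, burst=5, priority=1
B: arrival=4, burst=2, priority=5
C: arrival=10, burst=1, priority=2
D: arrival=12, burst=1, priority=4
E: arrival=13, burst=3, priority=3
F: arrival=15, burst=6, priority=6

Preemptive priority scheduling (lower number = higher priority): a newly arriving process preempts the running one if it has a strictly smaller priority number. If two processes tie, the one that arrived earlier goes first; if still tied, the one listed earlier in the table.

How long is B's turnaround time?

3

Timeline: | A 0-5 | B 5-7 | idle 7-10 | C 10-11 | idle 11-12 | D 12-13 | E 13-16 | F 16-22 |
Completion: A=5  B=7  C=11  D=13  E=16  F=22
Turnaround (C−A): A=5  B=3  C=1  D=1  E=3  F=7
Turnaround(B) = completion − arrival = 7 − 4 = 3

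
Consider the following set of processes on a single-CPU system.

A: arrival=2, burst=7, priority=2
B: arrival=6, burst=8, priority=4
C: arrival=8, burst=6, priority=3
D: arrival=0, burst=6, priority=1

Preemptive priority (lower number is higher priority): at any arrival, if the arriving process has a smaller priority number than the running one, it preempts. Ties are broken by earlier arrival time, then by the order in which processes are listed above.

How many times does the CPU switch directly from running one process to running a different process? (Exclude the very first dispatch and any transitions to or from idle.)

3

Timeline: | D 0-6 | A 6-13 | C 13-19 | B 19-27 |
Completion: A=13  B=27  C=19  D=6
Turnaround (C−A): A=11  B=21  C=11  D=6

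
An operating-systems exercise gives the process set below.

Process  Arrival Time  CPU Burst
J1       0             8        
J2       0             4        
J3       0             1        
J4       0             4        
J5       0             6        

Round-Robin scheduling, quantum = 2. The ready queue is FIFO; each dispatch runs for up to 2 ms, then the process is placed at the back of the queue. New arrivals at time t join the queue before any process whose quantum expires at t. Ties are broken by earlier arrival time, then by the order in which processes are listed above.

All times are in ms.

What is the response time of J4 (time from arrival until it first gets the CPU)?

Schedule: | J1 0-2 | J2 2-4 | J3 4-5 | J4 5-7 | J5 7-9 | J1 9-11 | J2 11-13 | J4 13-15 | J5 15-17 | J1 17-19 | J5 19-21 | J1 21-23 |
Completion: J1=23  J2=13  J3=5  J4=15  J5=21
Response(J4) = first start − arrival = 5 − 0 = 5

5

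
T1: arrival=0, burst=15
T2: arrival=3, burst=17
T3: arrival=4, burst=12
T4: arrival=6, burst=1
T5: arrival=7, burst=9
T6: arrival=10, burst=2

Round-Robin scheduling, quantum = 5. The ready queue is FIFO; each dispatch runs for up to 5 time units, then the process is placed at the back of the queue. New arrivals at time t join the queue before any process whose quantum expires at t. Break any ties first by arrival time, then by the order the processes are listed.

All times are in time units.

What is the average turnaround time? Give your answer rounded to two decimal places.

36.50

Gantt: | T1 0-5 | T2 5-10 | T3 10-15 | T1 15-20 | T4 20-21 | T5 21-26 | T6 26-28 | T2 28-33 | T3 33-38 | T1 38-43 | T5 43-47 | T2 47-52 | T3 52-54 | T2 54-56 |
Completion: T1=43  T2=56  T3=54  T4=21  T5=47  T6=28
Turnaround times: T1=43, T2=53, T3=50, T4=15, T5=40, T6=18
Average turnaround = (43+53+50+15+40+18) / 6 = 219/6 = 36.50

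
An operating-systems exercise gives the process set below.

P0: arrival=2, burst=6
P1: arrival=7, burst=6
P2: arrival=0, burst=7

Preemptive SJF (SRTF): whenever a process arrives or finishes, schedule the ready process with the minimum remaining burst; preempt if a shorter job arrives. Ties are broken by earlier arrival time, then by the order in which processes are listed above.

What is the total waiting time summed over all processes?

Timeline: | P2 0-7 | P0 7-13 | P1 13-19 |
Completion: P0=13  P1=19  P2=7
Waiting = turnaround − burst: P0=5, P1=6, P2=0
Total waiting = 5 + 6 + 0 = 11

11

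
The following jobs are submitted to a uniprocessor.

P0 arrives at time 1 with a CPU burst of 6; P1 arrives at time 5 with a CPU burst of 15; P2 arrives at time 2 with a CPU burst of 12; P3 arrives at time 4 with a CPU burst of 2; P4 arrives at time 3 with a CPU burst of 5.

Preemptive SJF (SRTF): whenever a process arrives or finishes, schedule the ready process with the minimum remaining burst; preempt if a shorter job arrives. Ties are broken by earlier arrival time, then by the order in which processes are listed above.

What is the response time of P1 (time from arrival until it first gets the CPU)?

Gantt: | idle 0-1 | P0 1-4 | P3 4-6 | P0 6-9 | P4 9-14 | P2 14-26 | P1 26-41 |
Completion: P0=9  P1=41  P2=26  P3=6  P4=14
Response(P1) = first start − arrival = 26 − 5 = 21

21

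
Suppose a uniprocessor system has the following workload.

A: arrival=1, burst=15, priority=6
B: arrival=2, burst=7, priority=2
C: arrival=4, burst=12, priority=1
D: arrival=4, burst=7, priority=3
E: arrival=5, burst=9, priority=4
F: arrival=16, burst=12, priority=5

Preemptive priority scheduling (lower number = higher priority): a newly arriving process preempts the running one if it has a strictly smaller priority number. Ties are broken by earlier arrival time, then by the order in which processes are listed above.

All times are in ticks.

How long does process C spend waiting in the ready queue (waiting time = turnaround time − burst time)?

0

Gantt: | idle 0-1 | A 1-2 | B 2-4 | C 4-16 | B 16-21 | D 21-28 | E 28-37 | F 37-49 | A 49-63 |
Completion: A=63  B=21  C=16  D=28  E=37  F=49
Turnaround (C−A): A=62  B=19  C=12  D=24  E=32  F=33
Waiting(C) = turnaround − burst = 12 − 12 = 0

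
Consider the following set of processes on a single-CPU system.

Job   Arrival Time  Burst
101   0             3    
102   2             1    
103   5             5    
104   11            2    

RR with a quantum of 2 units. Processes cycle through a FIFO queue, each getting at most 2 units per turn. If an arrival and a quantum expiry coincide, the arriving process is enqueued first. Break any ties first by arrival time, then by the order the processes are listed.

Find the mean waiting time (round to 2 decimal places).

Gantt: | 101 0-2 | 102 2-3 | 101 3-4 | idle 4-5 | 103 5-10 | idle 10-11 | 104 11-13 |
Completion: 101=4  102=3  103=10  104=13
Turnaround (C−A): 101=4  102=1  103=5  104=2
Waiting times: 101=1, 102=0, 103=0, 104=0
Average waiting = (1+0+0+0) / 4 = 1/4 = 0.25

0.25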